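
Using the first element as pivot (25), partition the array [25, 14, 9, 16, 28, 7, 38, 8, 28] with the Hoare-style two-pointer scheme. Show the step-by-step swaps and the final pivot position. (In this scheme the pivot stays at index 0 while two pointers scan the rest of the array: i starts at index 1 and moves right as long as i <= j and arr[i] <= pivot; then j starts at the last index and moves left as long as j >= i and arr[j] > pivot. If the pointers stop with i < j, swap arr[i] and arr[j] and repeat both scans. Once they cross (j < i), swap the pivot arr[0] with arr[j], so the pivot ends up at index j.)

Hoare-style two-pointer partition with pivot = 25:

Initial array: [25, 14, 9, 16, 28, 7, 38, 8, 28]

Pointers start at i = 1, j = 8.
i stops at index 4 (arr[4]=28 > 25), j stops at index 7 (arr[7]=8 <= 25): swap arr[4] and arr[7], array becomes [25, 14, 9, 16, 8, 7, 38, 28, 28]
i ends at 6, j ends at 5: the pointers have crossed (j < i), so scanning stops.

Swap pivot arr[0] with arr[5] to place pivot at position 5: [7, 14, 9, 16, 8, 25, 38, 28, 28]
Pivot position: 5

After partitioning with pivot 25, the array becomes [7, 14, 9, 16, 8, 25, 38, 28, 28]. The pivot is placed at index 5. All elements to the left of the pivot are <= 25, and all elements to the right are > 25.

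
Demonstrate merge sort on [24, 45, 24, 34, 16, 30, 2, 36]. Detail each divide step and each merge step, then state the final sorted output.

Merge sort trace:

Split: [24, 45, 24, 34, 16, 30, 2, 36] -> [24, 45, 24, 34] and [16, 30, 2, 36]
  Split: [24, 45, 24, 34] -> [24, 45] and [24, 34]
    Split: [24, 45] -> [24] and [45]
    Merge: [24] + [45] -> [24, 45]
    Split: [24, 34] -> [24] and [34]
    Merge: [24] + [34] -> [24, 34]
  Merge: [24, 45] + [24, 34] -> [24, 24, 34, 45]
  Split: [16, 30, 2, 36] -> [16, 30] and [2, 36]
    Split: [16, 30] -> [16] and [30]
    Merge: [16] + [30] -> [16, 30]
    Split: [2, 36] -> [2] and [36]
    Merge: [2] + [36] -> [2, 36]
  Merge: [16, 30] + [2, 36] -> [2, 16, 30, 36]
Merge: [24, 24, 34, 45] + [2, 16, 30, 36] -> [2, 16, 24, 24, 30, 34, 36, 45]

Final sorted array: [2, 16, 24, 24, 30, 34, 36, 45]

The merge sort proceeds by recursively splitting the array and merging sorted halves.
After all merges, the sorted array is [2, 16, 24, 24, 30, 34, 36, 45].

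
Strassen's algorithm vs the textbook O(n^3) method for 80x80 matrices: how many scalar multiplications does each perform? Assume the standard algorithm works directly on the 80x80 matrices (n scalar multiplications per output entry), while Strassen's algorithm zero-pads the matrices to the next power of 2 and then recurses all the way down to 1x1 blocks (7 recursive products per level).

Matrix multiplication for 80x80 matrices:

Strassen's algorithm requires power-of-2 dimensions. Pad 80x80 to 128x128 (next power of 2).

Standard algorithm: 80^3 = 512000 multiplications
Strassen's algorithm: 7^(log2(128)) = 7^7 = 823543 multiplications
Difference: 512000 - 823543 = -311543 (Strassen uses MORE here due to padding overhead — for small or just-over-power-of-2 n, padding can outweigh the per-level savings)

Standard: 512000 multiplications (80^3). Strassen: 823543 multiplications (7^7, after padding to 128x128). Strassen reduces 8 recursive multiplications to 7 at each level.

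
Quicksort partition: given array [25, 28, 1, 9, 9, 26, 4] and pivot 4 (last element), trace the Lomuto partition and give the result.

Lomuto partition with pivot = 4:

Initial array: [25, 28, 1, 9, 9, 26, 4]

arr[0]=25 > 4: no swap
arr[1]=28 > 4: no swap
arr[2]=1 <= 4: swap with position 0, array becomes [1, 28, 25, 9, 9, 26, 4]
arr[3]=9 > 4: no swap
arr[4]=9 > 4: no swap
arr[5]=26 > 4: no swap

Place pivot at position 1: [1, 4, 25, 9, 9, 26, 28]
Pivot position: 1

After partitioning with pivot 4, the array becomes [1, 4, 25, 9, 9, 26, 28]. The pivot is placed at index 1. All elements to the left of the pivot are <= 4, and all elements to the right are > 4.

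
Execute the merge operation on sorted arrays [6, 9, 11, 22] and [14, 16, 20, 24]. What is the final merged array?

Merging process:

Compare 6 vs 14: take 6 from left. Merged: [6]
Compare 9 vs 14: take 9 from left. Merged: [6, 9]
Compare 11 vs 14: take 11 from left. Merged: [6, 9, 11]
Compare 22 vs 14: take 14 from right. Merged: [6, 9, 11, 14]
Compare 22 vs 16: take 16 from right. Merged: [6, 9, 11, 14, 16]
Compare 22 vs 20: take 20 from right. Merged: [6, 9, 11, 14, 16, 20]
Compare 22 vs 24: take 22 from left. Merged: [6, 9, 11, 14, 16, 20, 22]
Append remaining from right: [24]. Merged: [6, 9, 11, 14, 16, 20, 22, 24]

Final merged array: [6, 9, 11, 14, 16, 20, 22, 24]
Total comparisons: 7

The merged array is [6, 9, 11, 14, 16, 20, 22, 24], requiring 7 comparisons. The merge step runs in O(n) time where n is the total number of elements.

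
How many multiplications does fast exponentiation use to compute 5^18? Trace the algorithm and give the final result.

Computing 5^18 by squaring (build up from 5^1; each line after the first costs one multiplication):

5^1 = 5
5^2 = (5^1)^2 = 5^2 = 25
5^4 = (5^2)^2 = 25^2 = 625
5^8 = (5^4)^2 = 625^2 = 390625
5^9 = 5 * 5^8 = 5 * 390625 = 1953125
5^18 = (5^9)^2 = 1953125^2 = 3814697265625

Result: 3814697265625
Multiplications needed: 5 (5 lines after 5^1)

5^18 = 3814697265625. Using exponentiation by squaring, this requires 5 multiplications. The key idea: if the exponent is even, square the half-power; if odd, multiply by the base once.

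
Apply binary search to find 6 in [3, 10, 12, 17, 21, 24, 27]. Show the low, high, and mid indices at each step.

Binary search for 6 in [3, 10, 12, 17, 21, 24, 27]:

lo=0, hi=6, mid=3, arr[mid]=17 -> 17 > 6, search left half
lo=0, hi=2, mid=1, arr[mid]=10 -> 10 > 6, search left half
lo=0, hi=0, mid=0, arr[mid]=3 -> 3 < 6, search right half
lo=1 > hi=0, target 6 not found

Binary search determines that 6 is not in the array after 3 comparisons. The search space was exhausted without finding the target.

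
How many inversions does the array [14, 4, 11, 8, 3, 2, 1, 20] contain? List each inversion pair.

Finding inversions in [14, 4, 11, 8, 3, 2, 1, 20]:

(0, 1): arr[0]=14 > arr[1]=4
(0, 2): arr[0]=14 > arr[2]=11
(0, 3): arr[0]=14 > arr[3]=8
(0, 4): arr[0]=14 > arr[4]=3
(0, 5): arr[0]=14 > arr[5]=2
(0, 6): arr[0]=14 > arr[6]=1
(1, 4): arr[1]=4 > arr[4]=3
(1, 5): arr[1]=4 > arr[5]=2
(1, 6): arr[1]=4 > arr[6]=1
(2, 3): arr[2]=11 > arr[3]=8
(2, 4): arr[2]=11 > arr[4]=3
(2, 5): arr[2]=11 > arr[5]=2
(2, 6): arr[2]=11 > arr[6]=1
(3, 4): arr[3]=8 > arr[4]=3
(3, 5): arr[3]=8 > arr[5]=2
(3, 6): arr[3]=8 > arr[6]=1
(4, 5): arr[4]=3 > arr[5]=2
(4, 6): arr[4]=3 > arr[6]=1
(5, 6): arr[5]=2 > arr[6]=1

Total inversions: 19

The array has 19 inversion(s): (0,1), (0,2), (0,3), (0,4), (0,5), (0,6), (1,4), (1,5), (1,6), (2,3), (2,4), (2,5), (2,6), (3,4), (3,5), (3,6), (4,5), (4,6), (5,6). Each pair (i,j) satisfies i < j and arr[i] > arr[j].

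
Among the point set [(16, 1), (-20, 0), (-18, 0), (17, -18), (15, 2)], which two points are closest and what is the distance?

Computing all pairwise distances among 5 points:

d((16, 1), (-20, 0)) = 36.0139
d((16, 1), (-18, 0)) = 34.0147
d((16, 1), (17, -18)) = 19.0263
d((16, 1), (15, 2)) = 1.4142 <-- minimum
d((-20, 0), (-18, 0)) = 2.0
d((-20, 0), (17, -18)) = 41.1461
d((-20, 0), (15, 2)) = 35.0571
d((-18, 0), (17, -18)) = 39.3573
d((-18, 0), (15, 2)) = 33.0606
d((17, -18), (15, 2)) = 20.0998

Closest pair: (16, 1) and (15, 2) with distance 1.4142

The closest pair is (16, 1) and (15, 2) with Euclidean distance 1.4142. For 5 points, brute-force pairwise comparison is shown above. For large n, the divide-and-conquer algorithm (sort by x, recurse on halves, check the dividing strip) achieves O(n log n).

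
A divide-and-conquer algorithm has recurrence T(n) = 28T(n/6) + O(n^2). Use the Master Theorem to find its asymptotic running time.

Master Theorem for T(n) = 28T(n/6) + O(n^2):

a = 28, b = 6, c = 2
log_b(a) = log_6(28) = 1.8597

Case 3: c = 2 > log_6(28) = 1.8597
T(n) = O(n^2) = O(n^2)

For T(n) = 28T(n/6) + O(n^2): log_6(28) = 1.8597. This is Case 3 of the Master Theorem (c > log_b(a), work dominated by root), giving O(n^2).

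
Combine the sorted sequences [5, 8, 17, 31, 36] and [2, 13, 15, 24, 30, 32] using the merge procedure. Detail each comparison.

Merging process:

Compare 5 vs 2: take 2 from right. Merged: [2]
Compare 5 vs 13: take 5 from left. Merged: [2, 5]
Compare 8 vs 13: take 8 from left. Merged: [2, 5, 8]
Compare 17 vs 13: take 13 from right. Merged: [2, 5, 8, 13]
Compare 17 vs 15: take 15 from right. Merged: [2, 5, 8, 13, 15]
Compare 17 vs 24: take 17 from left. Merged: [2, 5, 8, 13, 15, 17]
Compare 31 vs 24: take 24 from right. Merged: [2, 5, 8, 13, 15, 17, 24]
Compare 31 vs 30: take 30 from right. Merged: [2, 5, 8, 13, 15, 17, 24, 30]
Compare 31 vs 32: take 31 from left. Merged: [2, 5, 8, 13, 15, 17, 24, 30, 31]
Compare 36 vs 32: take 32 from right. Merged: [2, 5, 8, 13, 15, 17, 24, 30, 31, 32]
Append remaining from left: [36]. Merged: [2, 5, 8, 13, 15, 17, 24, 30, 31, 32, 36]

Final merged array: [2, 5, 8, 13, 15, 17, 24, 30, 31, 32, 36]
Total comparisons: 10

The merged array is [2, 5, 8, 13, 15, 17, 24, 30, 31, 32, 36], requiring 10 comparisons. The merge step runs in O(n) time where n is the total number of elements.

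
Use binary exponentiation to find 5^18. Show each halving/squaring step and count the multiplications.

Computing 5^18 by squaring (build up from 5^1; each line after the first costs one multiplication):

5^1 = 5
5^2 = (5^1)^2 = 5^2 = 25
5^4 = (5^2)^2 = 25^2 = 625
5^8 = (5^4)^2 = 625^2 = 390625
5^9 = 5 * 5^8 = 5 * 390625 = 1953125
5^18 = (5^9)^2 = 1953125^2 = 3814697265625

Result: 3814697265625
Multiplications needed: 5 (5 lines after 5^1)

5^18 = 3814697265625. Using exponentiation by squaring, this requires 5 multiplications. The key idea: if the exponent is even, square the half-power; if odd, multiply by the base once.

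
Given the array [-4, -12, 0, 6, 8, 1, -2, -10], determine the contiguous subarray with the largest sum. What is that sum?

Using Kadane's algorithm on [-4, -12, 0, 6, 8, 1, -2, -10]:

Scanning through the array:
Position 1 (value -12): max_ending_here = -12, max_so_far = -4
Position 2 (value 0): max_ending_here = 0, max_so_far = 0
Position 3 (value 6): max_ending_here = 6, max_so_far = 6
Position 4 (value 8): max_ending_here = 14, max_so_far = 14
Position 5 (value 1): max_ending_here = 15, max_so_far = 15
Position 6 (value -2): max_ending_here = 13, max_so_far = 15
Position 7 (value -10): max_ending_here = 3, max_so_far = 15

Maximum subarray: [0, 6, 8, 1]
Maximum sum: 15

The maximum subarray is [0, 6, 8, 1] with sum 15. This subarray runs from index 2 to index 5.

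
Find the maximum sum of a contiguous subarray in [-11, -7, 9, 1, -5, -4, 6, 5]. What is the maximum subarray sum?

Using Kadane's algorithm on [-11, -7, 9, 1, -5, -4, 6, 5]:

Scanning through the array:
Position 1 (value -7): max_ending_here = -7, max_so_far = -7
Position 2 (value 9): max_ending_here = 9, max_so_far = 9
Position 3 (value 1): max_ending_here = 10, max_so_far = 10
Position 4 (value -5): max_ending_here = 5, max_so_far = 10
Position 5 (value -4): max_ending_here = 1, max_so_far = 10
Position 6 (value 6): max_ending_here = 7, max_so_far = 10
Position 7 (value 5): max_ending_here = 12, max_so_far = 12

Maximum subarray: [9, 1, -5, -4, 6, 5]
Maximum sum: 12

The maximum subarray is [9, 1, -5, -4, 6, 5] with sum 12. This subarray runs from index 2 to index 7.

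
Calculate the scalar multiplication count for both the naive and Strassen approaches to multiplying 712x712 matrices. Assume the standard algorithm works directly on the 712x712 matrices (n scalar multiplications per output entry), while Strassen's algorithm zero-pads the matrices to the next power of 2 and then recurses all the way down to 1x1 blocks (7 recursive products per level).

Matrix multiplication for 712x712 matrices:

Strassen's algorithm requires power-of-2 dimensions. Pad 712x712 to 1024x1024 (next power of 2).

Standard algorithm: 712^3 = 360944128 multiplications
Strassen's algorithm: 7^(log2(1024)) = 7^10 = 282475249 multiplications
Savings: 360944128 - 282475249 = 78468879 multiplications

Standard: 360944128 multiplications (712^3). Strassen: 282475249 multiplications (7^10, after padding to 1024x1024). Strassen reduces 8 recursive multiplications to 7 at each level.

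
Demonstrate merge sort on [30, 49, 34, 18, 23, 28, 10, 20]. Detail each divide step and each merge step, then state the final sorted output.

Merge sort trace:

Split: [30, 49, 34, 18, 23, 28, 10, 20] -> [30, 49, 34, 18] and [23, 28, 10, 20]
  Split: [30, 49, 34, 18] -> [30, 49] and [34, 18]
    Split: [30, 49] -> [30] and [49]
    Merge: [30] + [49] -> [30, 49]
    Split: [34, 18] -> [34] and [18]
    Merge: [34] + [18] -> [18, 34]
  Merge: [30, 49] + [18, 34] -> [18, 30, 34, 49]
  Split: [23, 28, 10, 20] -> [23, 28] and [10, 20]
    Split: [23, 28] -> [23] and [28]
    Merge: [23] + [28] -> [23, 28]
    Split: [10, 20] -> [10] and [20]
    Merge: [10] + [20] -> [10, 20]
  Merge: [23, 28] + [10, 20] -> [10, 20, 23, 28]
Merge: [18, 30, 34, 49] + [10, 20, 23, 28] -> [10, 18, 20, 23, 28, 30, 34, 49]

Final sorted array: [10, 18, 20, 23, 28, 30, 34, 49]

The merge sort proceeds by recursively splitting the array and merging sorted halves.
After all merges, the sorted array is [10, 18, 20, 23, 28, 30, 34, 49].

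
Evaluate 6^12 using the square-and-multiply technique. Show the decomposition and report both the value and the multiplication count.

Computing 6^12 by squaring (build up from 6^1; each line after the first costs one multiplication):

6^1 = 6
6^2 = (6^1)^2 = 6^2 = 36
6^3 = 6 * 6^2 = 6 * 36 = 216
6^6 = (6^3)^2 = 216^2 = 46656
6^12 = (6^6)^2 = 46656^2 = 2176782336

Result: 2176782336
Multiplications needed: 4 (4 lines after 6^1)

6^12 = 2176782336. Using exponentiation by squaring, this requires 4 multiplications. The key idea: if the exponent is even, square the half-power; if odd, multiply by the base once.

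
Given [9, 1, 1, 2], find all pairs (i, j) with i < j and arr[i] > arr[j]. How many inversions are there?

Finding inversions in [9, 1, 1, 2]:

(0, 1): arr[0]=9 > arr[1]=1
(0, 2): arr[0]=9 > arr[2]=1
(0, 3): arr[0]=9 > arr[3]=2

Total inversions: 3

The array has 3 inversion(s): (0,1), (0,2), (0,3). Each pair (i,j) satisfies i < j and arr[i] > arr[j].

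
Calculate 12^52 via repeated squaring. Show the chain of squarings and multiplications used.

Computing 12^52 by squaring (build up from 12^1; each line after the first costs one multiplication):

12^1 = 12
12^2 = (12^1)^2 = 12^2 = 144
12^3 = 12 * 12^2 = 12 * 144 = 1728
12^6 = (12^3)^2 = 1728^2 = 2985984
12^12 = (12^6)^2 = 2985984^2 = 8916100448256
12^13 = 12 * 12^12 = 12 * 8916100448256 = 106993205379072
12^26 = (12^13)^2 = 106993205379072^2 = 11447545997288281555215581184
12^52 = (12^26)^2 = 11447545997288281555215581184^2 = 131046309360030956735917227964932955078950997486894841856

Result: 131046309360030956735917227964932955078950997486894841856
Multiplications needed: 7 (7 lines after 12^1)

12^52 = 131046309360030956735917227964932955078950997486894841856. Using exponentiation by squaring, this requires 7 multiplications. The key idea: if the exponent is even, square the half-power; if odd, multiply by the base once.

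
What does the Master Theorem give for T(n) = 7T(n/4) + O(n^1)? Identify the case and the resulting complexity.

Master Theorem for T(n) = 7T(n/4) + O(n^1):

a = 7, b = 4, c = 1
log_b(a) = log_4(7) = 1.4037

Case 1: c = 1 < log_4(7) = 1.4037
T(n) = O(n^(log_4 7))

For T(n) = 7T(n/4) + O(n^1): log_4(7) = 1.4037. This is Case 1 of the Master Theorem (c < log_b(a), work dominated by leaves), giving O(n^(log_4 7)).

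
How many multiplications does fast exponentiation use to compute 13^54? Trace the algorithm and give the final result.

Computing 13^54 by squaring (build up from 13^1; each line after the first costs one multiplication):

13^1 = 13
13^2 = (13^1)^2 = 13^2 = 169
13^3 = 13 * 13^2 = 13 * 169 = 2197
13^6 = (13^3)^2 = 2197^2 = 4826809
13^12 = (13^6)^2 = 4826809^2 = 23298085122481
13^13 = 13 * 13^12 = 13 * 23298085122481 = 302875106592253
13^26 = (13^13)^2 = 302875106592253^2 = 91733330193268616658399616009
13^27 = 13 * 13^26 = 13 * 91733330193268616658399616009 = 1192533292512492016559195008117
13^54 = (13^27)^2 = 1192533292512492016559195008117^2 = 1422135653750684847524758738836375672734734444846971695885689

Result: 1422135653750684847524758738836375672734734444846971695885689
Multiplications needed: 8 (8 lines after 13^1)

13^54 = 1422135653750684847524758738836375672734734444846971695885689. Using exponentiation by squaring, this requires 8 multiplications. The key idea: if the exponent is even, square the half-power; if odd, multiply by the base once.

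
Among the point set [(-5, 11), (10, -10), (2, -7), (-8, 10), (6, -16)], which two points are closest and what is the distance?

Computing all pairwise distances among 5 points:

d((-5, 11), (10, -10)) = 25.807
d((-5, 11), (2, -7)) = 19.3132
d((-5, 11), (-8, 10)) = 3.1623 <-- minimum
d((-5, 11), (6, -16)) = 29.1548
d((10, -10), (2, -7)) = 8.544
d((10, -10), (-8, 10)) = 26.9072
d((10, -10), (6, -16)) = 7.2111
d((2, -7), (-8, 10)) = 19.7231
d((2, -7), (6, -16)) = 9.8489
d((-8, 10), (6, -16)) = 29.5296

Closest pair: (-5, 11) and (-8, 10) with distance 3.1623

The closest pair is (-5, 11) and (-8, 10) with Euclidean distance 3.1623. For 5 points, brute-force pairwise comparison is shown above. For large n, the divide-and-conquer algorithm (sort by x, recurse on halves, check the dividing strip) achieves O(n log n).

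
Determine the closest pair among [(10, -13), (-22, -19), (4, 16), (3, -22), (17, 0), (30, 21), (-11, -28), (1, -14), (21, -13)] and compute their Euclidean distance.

Computing all pairwise distances among 9 points:

d((10, -13), (-22, -19)) = 32.5576
d((10, -13), (4, 16)) = 29.6142
d((10, -13), (3, -22)) = 11.4018
d((10, -13), (17, 0)) = 14.7648
d((10, -13), (30, 21)) = 39.4462
d((10, -13), (-11, -28)) = 25.807
d((10, -13), (1, -14)) = 9.0554
d((10, -13), (21, -13)) = 11.0
d((-22, -19), (4, 16)) = 43.6005
d((-22, -19), (3, -22)) = 25.1794
d((-22, -19), (17, 0)) = 43.382
d((-22, -19), (30, 21)) = 65.6049
d((-22, -19), (-11, -28)) = 14.2127
d((-22, -19), (1, -14)) = 23.5372
d((-22, -19), (21, -13)) = 43.4166
d((4, 16), (3, -22)) = 38.0132
d((4, 16), (17, 0)) = 20.6155
d((4, 16), (30, 21)) = 26.4764
d((4, 16), (-11, -28)) = 46.4866
d((4, 16), (1, -14)) = 30.1496
d((4, 16), (21, -13)) = 33.6155
d((3, -22), (17, 0)) = 26.0768
d((3, -22), (30, 21)) = 50.774
d((3, -22), (-11, -28)) = 15.2315
d((3, -22), (1, -14)) = 8.2462 <-- minimum
d((3, -22), (21, -13)) = 20.1246
d((17, 0), (30, 21)) = 24.6982
d((17, 0), (-11, -28)) = 39.598
d((17, 0), (1, -14)) = 21.2603
d((17, 0), (21, -13)) = 13.6015
d((30, 21), (-11, -28)) = 63.8905
d((30, 21), (1, -14)) = 45.4533
d((30, 21), (21, -13)) = 35.171
d((-11, -28), (1, -14)) = 18.4391
d((-11, -28), (21, -13)) = 35.3412
d((1, -14), (21, -13)) = 20.025

Closest pair: (3, -22) and (1, -14) with distance 8.2462

The closest pair is (3, -22) and (1, -14) with Euclidean distance 8.2462. For 9 points, brute-force pairwise comparison is shown above. For large n, the divide-and-conquer algorithm (sort by x, recurse on halves, check the dividing strip) achieves O(n log n).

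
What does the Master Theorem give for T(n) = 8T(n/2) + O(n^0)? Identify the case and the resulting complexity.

Master Theorem for T(n) = 8T(n/2) + O(n^0):

a = 8, b = 2, c = 0
log_b(a) = log_2(8) = 3.0000

Case 1: c = 0 < log_2(8) = 3.0000
T(n) = O(n^(log_2 8)) = O(n^3)

For T(n) = 8T(n/2) + O(n^0): log_2(8) = 3.0000. This is Case 1 of the Master Theorem (c < log_b(a), work dominated by leaves), giving O(n^3).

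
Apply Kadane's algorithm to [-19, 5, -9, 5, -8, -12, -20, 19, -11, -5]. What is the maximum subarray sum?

Using Kadane's algorithm on [-19, 5, -9, 5, -8, -12, -20, 19, -11, -5]:

Scanning through the array:
Position 1 (value 5): max_ending_here = 5, max_so_far = 5
Position 2 (value -9): max_ending_here = -4, max_so_far = 5
Position 3 (value 5): max_ending_here = 5, max_so_far = 5
Position 4 (value -8): max_ending_here = -3, max_so_far = 5
Position 5 (value -12): max_ending_here = -12, max_so_far = 5
Position 6 (value -20): max_ending_here = -20, max_so_far = 5
Position 7 (value 19): max_ending_here = 19, max_so_far = 19
Position 8 (value -11): max_ending_here = 8, max_so_far = 19
Position 9 (value -5): max_ending_here = 3, max_so_far = 19

Maximum subarray: [19]
Maximum sum: 19

The maximum subarray is [19] with sum 19. This subarray runs from index 7 to index 7.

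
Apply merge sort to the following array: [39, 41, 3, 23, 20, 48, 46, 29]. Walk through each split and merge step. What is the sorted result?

Merge sort trace:

Split: [39, 41, 3, 23, 20, 48, 46, 29] -> [39, 41, 3, 23] and [20, 48, 46, 29]
  Split: [39, 41, 3, 23] -> [39, 41] and [3, 23]
    Split: [39, 41] -> [39] and [41]
    Merge: [39] + [41] -> [39, 41]
    Split: [3, 23] -> [3] and [23]
    Merge: [3] + [23] -> [3, 23]
  Merge: [39, 41] + [3, 23] -> [3, 23, 39, 41]
  Split: [20, 48, 46, 29] -> [20, 48] and [46, 29]
    Split: [20, 48] -> [20] and [48]
    Merge: [20] + [48] -> [20, 48]
    Split: [46, 29] -> [46] and [29]
    Merge: [46] + [29] -> [29, 46]
  Merge: [20, 48] + [29, 46] -> [20, 29, 46, 48]
Merge: [3, 23, 39, 41] + [20, 29, 46, 48] -> [3, 20, 23, 29, 39, 41, 46, 48]

Final sorted array: [3, 20, 23, 29, 39, 41, 46, 48]

The merge sort proceeds by recursively splitting the array and merging sorted halves.
After all merges, the sorted array is [3, 20, 23, 29, 39, 41, 46, 48].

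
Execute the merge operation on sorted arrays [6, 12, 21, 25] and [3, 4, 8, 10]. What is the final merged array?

Merging process:

Compare 6 vs 3: take 3 from right. Merged: [3]
Compare 6 vs 4: take 4 from right. Merged: [3, 4]
Compare 6 vs 8: take 6 from left. Merged: [3, 4, 6]
Compare 12 vs 8: take 8 from right. Merged: [3, 4, 6, 8]
Compare 12 vs 10: take 10 from right. Merged: [3, 4, 6, 8, 10]
Append remaining from left: [12, 21, 25]. Merged: [3, 4, 6, 8, 10, 12, 21, 25]

Final merged array: [3, 4, 6, 8, 10, 12, 21, 25]
Total comparisons: 5

The merged array is [3, 4, 6, 8, 10, 12, 21, 25], requiring 5 comparisons. The merge step runs in O(n) time where n is the total number of elements.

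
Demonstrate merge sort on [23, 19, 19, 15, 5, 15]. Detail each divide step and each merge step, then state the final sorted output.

Merge sort trace:

Split: [23, 19, 19, 15, 5, 15] -> [23, 19, 19] and [15, 5, 15]
  Split: [23, 19, 19] -> [23] and [19, 19]
    Split: [19, 19] -> [19] and [19]
    Merge: [19] + [19] -> [19, 19]
  Merge: [23] + [19, 19] -> [19, 19, 23]
  Split: [15, 5, 15] -> [15] and [5, 15]
    Split: [5, 15] -> [5] and [15]
    Merge: [5] + [15] -> [5, 15]
  Merge: [15] + [5, 15] -> [5, 15, 15]
Merge: [19, 19, 23] + [5, 15, 15] -> [5, 15, 15, 19, 19, 23]

Final sorted array: [5, 15, 15, 19, 19, 23]

The merge sort proceeds by recursively splitting the array and merging sorted halves.
After all merges, the sorted array is [5, 15, 15, 19, 19, 23].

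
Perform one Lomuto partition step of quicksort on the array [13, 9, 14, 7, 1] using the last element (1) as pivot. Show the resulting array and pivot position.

Lomuto partition with pivot = 1:

Initial array: [13, 9, 14, 7, 1]

arr[0]=13 > 1: no swap
arr[1]=9 > 1: no swap
arr[2]=14 > 1: no swap
arr[3]=7 > 1: no swap

Place pivot at position 0: [1, 9, 14, 7, 13]
Pivot position: 0

After partitioning with pivot 1, the array becomes [1, 9, 14, 7, 13]. The pivot is placed at index 0. All elements to the left of the pivot are <= 1, and all elements to the right are > 1.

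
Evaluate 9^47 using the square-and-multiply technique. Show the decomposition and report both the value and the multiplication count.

Computing 9^47 by squaring (build up from 9^1; each line after the first costs one multiplication):

9^1 = 9
9^2 = (9^1)^2 = 9^2 = 81
9^4 = (9^2)^2 = 81^2 = 6561
9^5 = 9 * 9^4 = 9 * 6561 = 59049
9^10 = (9^5)^2 = 59049^2 = 3486784401
9^11 = 9 * 9^10 = 9 * 3486784401 = 31381059609
9^22 = (9^11)^2 = 31381059609^2 = 984770902183611232881
9^23 = 9 * 9^22 = 9 * 984770902183611232881 = 8862938119652501095929
9^46 = (9^23)^2 = 8862938119652501095929^2 = 78551672112789411833022577315290546060373041
9^47 = 9 * 9^46 = 9 * 78551672112789411833022577315290546060373041 = 706965049015104706497203195837614914543357369

Result: 706965049015104706497203195837614914543357369
Multiplications needed: 9 (9 lines after 9^1)

9^47 = 706965049015104706497203195837614914543357369. Using exponentiation by squaring, this requires 9 multiplications. The key idea: if the exponent is even, square the half-power; if odd, multiply by the base once.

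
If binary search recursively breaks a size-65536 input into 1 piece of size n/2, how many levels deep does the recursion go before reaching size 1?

For divide and conquer with division factor 2:

Problem sizes at each level:
Level 0: 65536
Level 1: 32768
Level 2: 16384
Level 3: 8192
Level 4: 4096
Level 5: 2048
Level 6: 1024
Level 7: 512
Level 8: 256
Level 9: 128
Level 10: 64
Level 11: 32
Level 12: 16
Level 13: 8
Level 14: 4
Level 15: 2
Level 16: 1

The root is level 0 and the size-1 base case is level 16 (the tree spans levels 0 through 16, i.e. 17 levels counting the root), so the depth is the number of divisions: log_2(65536) = 16

The recursion tree depth is log_2(65536) = 16. At each level, the problem size is divided by 2, so it takes 16 divisions to reduce to a base case of size 1. The algorithm makes 1 recursive call at each level.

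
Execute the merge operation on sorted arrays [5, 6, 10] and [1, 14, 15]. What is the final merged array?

Merging process:

Compare 5 vs 1: take 1 from right. Merged: [1]
Compare 5 vs 14: take 5 from left. Merged: [1, 5]
Compare 6 vs 14: take 6 from left. Merged: [1, 5, 6]
Compare 10 vs 14: take 10 from left. Merged: [1, 5, 6, 10]
Append remaining from right: [14, 15]. Merged: [1, 5, 6, 10, 14, 15]

Final merged array: [1, 5, 6, 10, 14, 15]
Total comparisons: 4

The merged array is [1, 5, 6, 10, 14, 15], requiring 4 comparisons. The merge step runs in O(n) time where n is the total number of elements.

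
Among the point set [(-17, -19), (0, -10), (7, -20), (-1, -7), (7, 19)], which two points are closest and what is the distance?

Computing all pairwise distances among 5 points:

d((-17, -19), (0, -10)) = 19.2354
d((-17, -19), (7, -20)) = 24.0208
d((-17, -19), (-1, -7)) = 20.0
d((-17, -19), (7, 19)) = 44.9444
d((0, -10), (7, -20)) = 12.2066
d((0, -10), (-1, -7)) = 3.1623 <-- minimum
d((0, -10), (7, 19)) = 29.8329
d((7, -20), (-1, -7)) = 15.2643
d((7, -20), (7, 19)) = 39.0
d((-1, -7), (7, 19)) = 27.2029

Closest pair: (0, -10) and (-1, -7) with distance 3.1623

The closest pair is (0, -10) and (-1, -7) with Euclidean distance 3.1623. For 5 points, brute-force pairwise comparison is shown above. For large n, the divide-and-conquer algorithm (sort by x, recurse on halves, check the dividing strip) achieves O(n log n).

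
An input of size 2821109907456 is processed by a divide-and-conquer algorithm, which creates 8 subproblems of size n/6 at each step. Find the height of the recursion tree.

For divide and conquer with division factor 6:

Problem sizes at each level:
Level 0: 2821109907456
Level 1: 470184984576
Level 2: 78364164096
Level 3: 13060694016
Level 4: 2176782336
Level 5: 362797056
Level 6: 60466176
Level 7: 10077696
Level 8: 1679616
Level 9: 279936
Level 10: 46656
Level 11: 7776
Level 12: 1296
Level 13: 216
Level 14: 36
Level 15: 6
Level 16: 1

The root is level 0 and the size-1 base case is level 16 (the tree spans levels 0 through 16, i.e. 17 levels counting the root), so the depth is the number of divisions: log_6(2821109907456) = 16

The recursion tree depth is log_6(2821109907456) = 16. At each level, the problem size is divided by 6, so it takes 16 divisions to reduce to a base case of size 1. The algorithm makes 8 recursive calls at each level.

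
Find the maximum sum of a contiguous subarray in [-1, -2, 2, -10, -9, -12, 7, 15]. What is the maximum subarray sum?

Using Kadane's algorithm on [-1, -2, 2, -10, -9, -12, 7, 15]:

Scanning through the array:
Position 1 (value -2): max_ending_here = -2, max_so_far = -1
Position 2 (value 2): max_ending_here = 2, max_so_far = 2
Position 3 (value -10): max_ending_here = -8, max_so_far = 2
Position 4 (value -9): max_ending_here = -9, max_so_far = 2
Position 5 (value -12): max_ending_here = -12, max_so_far = 2
Position 6 (value 7): max_ending_here = 7, max_so_far = 7
Position 7 (value 15): max_ending_here = 22, max_so_far = 22

Maximum subarray: [7, 15]
Maximum sum: 22

The maximum subarray is [7, 15] with sum 22. This subarray runs from index 6 to index 7.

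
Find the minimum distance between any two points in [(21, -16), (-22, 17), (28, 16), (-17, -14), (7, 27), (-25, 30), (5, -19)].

Computing all pairwise distances among 7 points:

d((21, -16), (-22, 17)) = 54.2033
d((21, -16), (28, 16)) = 32.7567
d((21, -16), (-17, -14)) = 38.0526
d((21, -16), (7, 27)) = 45.2217
d((21, -16), (-25, 30)) = 65.0538
d((21, -16), (5, -19)) = 16.2788
d((-22, 17), (28, 16)) = 50.01
d((-22, 17), (-17, -14)) = 31.4006
d((-22, 17), (7, 27)) = 30.6757
d((-22, 17), (-25, 30)) = 13.3417 <-- minimum
d((-22, 17), (5, -19)) = 45.0
d((28, 16), (-17, -14)) = 54.0833
d((28, 16), (7, 27)) = 23.7065
d((28, 16), (-25, 30)) = 54.8179
d((28, 16), (5, -19)) = 41.8808
d((-17, -14), (7, 27)) = 47.5079
d((-17, -14), (-25, 30)) = 44.7214
d((-17, -14), (5, -19)) = 22.561
d((7, 27), (-25, 30)) = 32.1403
d((7, 27), (5, -19)) = 46.0435
d((-25, 30), (5, -19)) = 57.4543

Closest pair: (-22, 17) and (-25, 30) with distance 13.3417

The closest pair is (-22, 17) and (-25, 30) with Euclidean distance 13.3417. For 7 points, brute-force pairwise comparison is shown above. For large n, the divide-and-conquer algorithm (sort by x, recurse on halves, check the dividing strip) achieves O(n log n).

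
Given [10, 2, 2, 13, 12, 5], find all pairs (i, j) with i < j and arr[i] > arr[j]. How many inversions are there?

Finding inversions in [10, 2, 2, 13, 12, 5]:

(0, 1): arr[0]=10 > arr[1]=2
(0, 2): arr[0]=10 > arr[2]=2
(0, 5): arr[0]=10 > arr[5]=5
(3, 4): arr[3]=13 > arr[4]=12
(3, 5): arr[3]=13 > arr[5]=5
(4, 5): arr[4]=12 > arr[5]=5

Total inversions: 6

The array has 6 inversion(s): (0,1), (0,2), (0,5), (3,4), (3,5), (4,5). Each pair (i,j) satisfies i < j and arr[i] > arr[j].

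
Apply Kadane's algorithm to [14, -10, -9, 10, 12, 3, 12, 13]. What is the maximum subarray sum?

Using Kadane's algorithm on [14, -10, -9, 10, 12, 3, 12, 13]:

Scanning through the array:
Position 1 (value -10): max_ending_here = 4, max_so_far = 14
Position 2 (value -9): max_ending_here = -5, max_so_far = 14
Position 3 (value 10): max_ending_here = 10, max_so_far = 14
Position 4 (value 12): max_ending_here = 22, max_so_far = 22
Position 5 (value 3): max_ending_here = 25, max_so_far = 25
Position 6 (value 12): max_ending_here = 37, max_so_far = 37
Position 7 (value 13): max_ending_here = 50, max_so_far = 50

Maximum subarray: [10, 12, 3, 12, 13]
Maximum sum: 50

The maximum subarray is [10, 12, 3, 12, 13] with sum 50. This subarray runs from index 3 to index 7.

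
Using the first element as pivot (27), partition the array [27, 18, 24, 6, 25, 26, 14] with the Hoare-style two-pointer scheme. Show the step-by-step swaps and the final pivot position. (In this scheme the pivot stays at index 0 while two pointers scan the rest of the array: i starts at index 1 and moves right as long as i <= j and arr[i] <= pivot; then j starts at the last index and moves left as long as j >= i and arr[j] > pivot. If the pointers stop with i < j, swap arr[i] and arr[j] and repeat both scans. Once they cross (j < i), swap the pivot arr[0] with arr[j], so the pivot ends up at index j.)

Hoare-style two-pointer partition with pivot = 27:

Initial array: [27, 18, 24, 6, 25, 26, 14]

Pointers start at i = 1, j = 6.
i ends at 7, j ends at 6: the pointers have crossed (j < i), so scanning stops.

Swap pivot arr[0] with arr[6] to place pivot at position 6: [14, 18, 24, 6, 25, 26, 27]
Pivot position: 6

After partitioning with pivot 27, the array becomes [14, 18, 24, 6, 25, 26, 27]. The pivot is placed at index 6. All elements to the left of the pivot are <= 27, and all elements to the right are > 27.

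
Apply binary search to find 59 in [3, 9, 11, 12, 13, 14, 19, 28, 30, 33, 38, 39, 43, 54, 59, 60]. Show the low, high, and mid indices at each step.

Binary search for 59 in [3, 9, 11, 12, 13, 14, 19, 28, 30, 33, 38, 39, 43, 54, 59, 60]:

lo=0, hi=15, mid=7, arr[mid]=28 -> 28 < 59, search right half
lo=8, hi=15, mid=11, arr[mid]=39 -> 39 < 59, search right half
lo=12, hi=15, mid=13, arr[mid]=54 -> 54 < 59, search right half
lo=14, hi=15, mid=14, arr[mid]=59 -> Found target at index 14!

Binary search finds 59 at index 14 after 4 comparisons. The search repeatedly halves the search space by comparing with the middle element.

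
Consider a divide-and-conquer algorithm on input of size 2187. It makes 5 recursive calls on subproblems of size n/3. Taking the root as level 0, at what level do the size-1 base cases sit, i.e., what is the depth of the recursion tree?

For divide and conquer with division factor 3:

Problem sizes at each level:
Level 0: 2187
Level 1: 729
Level 2: 243
Level 3: 81
Level 4: 27
Level 5: 9
Level 6: 3
Level 7: 1

The root is level 0 and the size-1 base case is level 7 (the tree spans levels 0 through 7, i.e. 8 levels counting the root), so the depth is the number of divisions: log_3(2187) = 7

The recursion tree depth is log_3(2187) = 7. At each level, the problem size is divided by 3, so it takes 7 divisions to reduce to a base case of size 1. The algorithm makes 5 recursive calls at each level.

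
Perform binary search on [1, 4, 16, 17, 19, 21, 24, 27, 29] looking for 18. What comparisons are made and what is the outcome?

Binary search for 18 in [1, 4, 16, 17, 19, 21, 24, 27, 29]:

lo=0, hi=8, mid=4, arr[mid]=19 -> 19 > 18, search left half
lo=0, hi=3, mid=1, arr[mid]=4 -> 4 < 18, search right half
lo=2, hi=3, mid=2, arr[mid]=16 -> 16 < 18, search right half
lo=3, hi=3, mid=3, arr[mid]=17 -> 17 < 18, search right half
lo=4 > hi=3, target 18 not found

Binary search determines that 18 is not in the array after 4 comparisons. The search space was exhausted without finding the target.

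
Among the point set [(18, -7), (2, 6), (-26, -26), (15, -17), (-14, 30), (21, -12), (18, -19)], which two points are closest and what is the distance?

Computing all pairwise distances among 7 points:

d((18, -7), (2, 6)) = 20.6155
d((18, -7), (-26, -26)) = 47.927
d((18, -7), (15, -17)) = 10.4403
d((18, -7), (-14, 30)) = 48.9183
d((18, -7), (21, -12)) = 5.831
d((18, -7), (18, -19)) = 12.0
d((2, 6), (-26, -26)) = 42.5206
d((2, 6), (15, -17)) = 26.4197
d((2, 6), (-14, 30)) = 28.8444
d((2, 6), (21, -12)) = 26.1725
d((2, 6), (18, -19)) = 29.6816
d((-26, -26), (15, -17)) = 41.9762
d((-26, -26), (-14, 30)) = 57.2713
d((-26, -26), (21, -12)) = 49.0408
d((-26, -26), (18, -19)) = 44.5533
d((15, -17), (-14, 30)) = 55.2268
d((15, -17), (21, -12)) = 7.8102
d((15, -17), (18, -19)) = 3.6056 <-- minimum
d((-14, 30), (21, -12)) = 54.6717
d((-14, 30), (18, -19)) = 58.5235
d((21, -12), (18, -19)) = 7.6158

Closest pair: (15, -17) and (18, -19) with distance 3.6056

The closest pair is (15, -17) and (18, -19) with Euclidean distance 3.6056. For 7 points, brute-force pairwise comparison is shown above. For large n, the divide-and-conquer algorithm (sort by x, recurse on halves, check the dividing strip) achieves O(n log n).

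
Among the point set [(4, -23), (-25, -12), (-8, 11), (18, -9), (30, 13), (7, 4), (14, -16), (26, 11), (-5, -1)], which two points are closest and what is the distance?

Computing all pairwise distances among 9 points:

d((4, -23), (-25, -12)) = 31.0161
d((4, -23), (-8, 11)) = 36.0555
d((4, -23), (18, -9)) = 19.799
d((4, -23), (30, 13)) = 44.4072
d((4, -23), (7, 4)) = 27.1662
d((4, -23), (14, -16)) = 12.2066
d((4, -23), (26, 11)) = 40.4969
d((4, -23), (-5, -1)) = 23.7697
d((-25, -12), (-8, 11)) = 28.6007
d((-25, -12), (18, -9)) = 43.1045
d((-25, -12), (30, 13)) = 60.4152
d((-25, -12), (7, 4)) = 35.7771
d((-25, -12), (14, -16)) = 39.2046
d((-25, -12), (26, 11)) = 55.9464
d((-25, -12), (-5, -1)) = 22.8254
d((-8, 11), (18, -9)) = 32.8024
d((-8, 11), (30, 13)) = 38.0526
d((-8, 11), (7, 4)) = 16.5529
d((-8, 11), (14, -16)) = 34.8281
d((-8, 11), (26, 11)) = 34.0
d((-8, 11), (-5, -1)) = 12.3693
d((18, -9), (30, 13)) = 25.0599
d((18, -9), (7, 4)) = 17.0294
d((18, -9), (14, -16)) = 8.0623
d((18, -9), (26, 11)) = 21.5407
d((18, -9), (-5, -1)) = 24.3516
d((30, 13), (7, 4)) = 24.6982
d((30, 13), (14, -16)) = 33.121
d((30, 13), (26, 11)) = 4.4721 <-- minimum
d((30, 13), (-5, -1)) = 37.6962
d((7, 4), (14, -16)) = 21.1896
d((7, 4), (26, 11)) = 20.2485
d((7, 4), (-5, -1)) = 13.0
d((14, -16), (26, 11)) = 29.5466
d((14, -16), (-5, -1)) = 24.2074
d((26, 11), (-5, -1)) = 33.2415

Closest pair: (30, 13) and (26, 11) with distance 4.4721

The closest pair is (30, 13) and (26, 11) with Euclidean distance 4.4721. For 9 points, brute-force pairwise comparison is shown above. For large n, the divide-and-conquer algorithm (sort by x, recurse on halves, check the dividing strip) achieves O(n log n).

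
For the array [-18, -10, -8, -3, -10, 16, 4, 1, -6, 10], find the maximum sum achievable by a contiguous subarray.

Using Kadane's algorithm on [-18, -10, -8, -3, -10, 16, 4, 1, -6, 10]:

Scanning through the array:
Position 1 (value -10): max_ending_here = -10, max_so_far = -10
Position 2 (value -8): max_ending_here = -8, max_so_far = -8
Position 3 (value -3): max_ending_here = -3, max_so_far = -3
Position 4 (value -10): max_ending_here = -10, max_so_far = -3
Position 5 (value 16): max_ending_here = 16, max_so_far = 16
Position 6 (value 4): max_ending_here = 20, max_so_far = 20
Position 7 (value 1): max_ending_here = 21, max_so_far = 21
Position 8 (value -6): max_ending_here = 15, max_so_far = 21
Position 9 (value 10): max_ending_here = 25, max_so_far = 25

Maximum subarray: [16, 4, 1, -6, 10]
Maximum sum: 25

The maximum subarray is [16, 4, 1, -6, 10] with sum 25. This subarray runs from index 5 to index 9.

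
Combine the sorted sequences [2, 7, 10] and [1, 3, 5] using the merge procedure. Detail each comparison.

Merging process:

Compare 2 vs 1: take 1 from right. Merged: [1]
Compare 2 vs 3: take 2 from left. Merged: [1, 2]
Compare 7 vs 3: take 3 from right. Merged: [1, 2, 3]
Compare 7 vs 5: take 5 from right. Merged: [1, 2, 3, 5]
Append remaining from left: [7, 10]. Merged: [1, 2, 3, 5, 7, 10]

Final merged array: [1, 2, 3, 5, 7, 10]
Total comparisons: 4

The merged array is [1, 2, 3, 5, 7, 10], requiring 4 comparisons. The merge step runs in O(n) time where n is the total number of elements.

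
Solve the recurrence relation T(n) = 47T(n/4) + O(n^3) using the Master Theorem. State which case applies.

Master Theorem for T(n) = 47T(n/4) + O(n^3):

a = 47, b = 4, c = 3
log_b(a) = log_4(47) = 2.7773

Case 3: c = 3 > log_4(47) = 2.7773
T(n) = O(n^3) = O(n^3)

For T(n) = 47T(n/4) + O(n^3): log_4(47) = 2.7773. This is Case 3 of the Master Theorem (c > log_b(a), work dominated by root), giving O(n^3).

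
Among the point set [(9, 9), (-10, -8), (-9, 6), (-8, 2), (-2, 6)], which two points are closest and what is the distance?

Computing all pairwise distances among 5 points:

d((9, 9), (-10, -8)) = 25.4951
d((9, 9), (-9, 6)) = 18.2483
d((9, 9), (-8, 2)) = 18.3848
d((9, 9), (-2, 6)) = 11.4018
d((-10, -8), (-9, 6)) = 14.0357
d((-10, -8), (-8, 2)) = 10.198
d((-10, -8), (-2, 6)) = 16.1245
d((-9, 6), (-8, 2)) = 4.1231 <-- minimum
d((-9, 6), (-2, 6)) = 7.0
d((-8, 2), (-2, 6)) = 7.2111

Closest pair: (-9, 6) and (-8, 2) with distance 4.1231

The closest pair is (-9, 6) and (-8, 2) with Euclidean distance 4.1231. For 5 points, brute-force pairwise comparison is shown above. For large n, the divide-and-conquer algorithm (sort by x, recurse on halves, check the dividing strip) achieves O(n log n).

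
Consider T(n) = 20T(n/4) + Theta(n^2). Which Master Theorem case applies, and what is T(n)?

Master Theorem for T(n) = 20T(n/4) + O(n^2):

a = 20, b = 4, c = 2
log_b(a) = log_4(20) = 2.1610

Case 1: c = 2 < log_4(20) = 2.1610
T(n) = O(n^(log_4 20))

For T(n) = 20T(n/4) + O(n^2): log_4(20) = 2.1610. This is Case 1 of the Master Theorem (c < log_b(a), work dominated by leaves), giving O(n^(log_4 20)).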